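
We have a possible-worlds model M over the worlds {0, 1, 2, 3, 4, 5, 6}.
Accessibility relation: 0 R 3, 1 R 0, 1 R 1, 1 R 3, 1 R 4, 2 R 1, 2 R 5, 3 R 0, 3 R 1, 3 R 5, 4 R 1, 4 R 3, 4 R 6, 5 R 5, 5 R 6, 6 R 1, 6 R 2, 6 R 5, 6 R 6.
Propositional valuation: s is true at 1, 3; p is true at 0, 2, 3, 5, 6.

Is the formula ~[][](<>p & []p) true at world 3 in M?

Yes

At 3: [][](<>p & []p) is false, so ~[][](<>p & []p) is true.
  At 3: [][](<>p & []p) requires [](<>p & []p) at every successor {0, 1, 5}.
    [](<>p & []p) fails at 0, so [][](<>p & []p) is false at 3.
      At 0: [](<>p & []p) requires <>p & []p at every successor {3}.
        <>p & []p fails at 3, so [](<>p & []p) is false at 0.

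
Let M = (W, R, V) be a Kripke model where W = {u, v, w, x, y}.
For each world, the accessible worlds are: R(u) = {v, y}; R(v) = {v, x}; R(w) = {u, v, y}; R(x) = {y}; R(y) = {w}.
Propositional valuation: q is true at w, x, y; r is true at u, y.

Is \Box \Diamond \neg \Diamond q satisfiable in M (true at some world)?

Recall that \Box ψ holds at a world iff ψ holds at every accessible world, and \Diamond ψ holds iff ψ holds at some accessible world.
Let φ = \Box \Diamond \neg \Diamond q. Evaluate φ at each world:
  u (successors {v, y}): φ is false.
  v (successors {v, x}): φ is false.
  w (successors {u, v, y}): φ is false.
  x (successors {y}): φ is false.
  y (successors {w}): φ is false.
For instance, at y:
  At y: \Box \Diamond \neg \Diamond q requires \Diamond \neg \Diamond q at every successor {w}.
    \Diamond \neg \Diamond q fails at w, so \Box \Diamond \neg \Diamond q is false at y.
      At w: \Diamond \neg \Diamond q requires \neg \Diamond q at some successor in {u, v, y}.
        At u: \neg \Diamond q is false.
        At v: \neg \Diamond q is false.
        At y: \neg \Diamond q is false.
      So \Diamond \neg \Diamond q is false at w.

No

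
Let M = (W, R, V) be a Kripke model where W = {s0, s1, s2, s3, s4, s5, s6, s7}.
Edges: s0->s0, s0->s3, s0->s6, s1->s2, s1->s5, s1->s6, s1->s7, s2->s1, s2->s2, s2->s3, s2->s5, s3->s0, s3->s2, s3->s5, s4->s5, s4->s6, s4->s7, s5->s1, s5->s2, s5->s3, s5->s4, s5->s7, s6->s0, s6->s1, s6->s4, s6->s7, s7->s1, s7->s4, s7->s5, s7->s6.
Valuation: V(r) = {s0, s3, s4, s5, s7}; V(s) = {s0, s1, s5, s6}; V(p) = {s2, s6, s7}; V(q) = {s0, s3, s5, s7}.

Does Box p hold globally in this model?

No

Let φ = Box p. Evaluate φ at each world:
  s0 (successors {s0, s3, s6}): φ is false.
  s1 (successors {s2, s5, s6, s7}): φ is false.
  s2 (successors {s1, s2, s3, s5}): φ is false.
  s3 (successors {s0, s2, s5}): φ is false.
  s4 (successors {s5, s6, s7}): φ is false.
  s5 (successors {s1, s2, s3, s4, s7}): φ is false.
  s6 (successors {s0, s1, s4, s7}): φ is false.
  s7 (successors {s1, s4, s5, s6}): φ is false.
Detail at s0 (counterexample):
  At s0: Box p requires p at every successor {s0, s3, s6}.
    p fails at s0, so Box p is false at s0.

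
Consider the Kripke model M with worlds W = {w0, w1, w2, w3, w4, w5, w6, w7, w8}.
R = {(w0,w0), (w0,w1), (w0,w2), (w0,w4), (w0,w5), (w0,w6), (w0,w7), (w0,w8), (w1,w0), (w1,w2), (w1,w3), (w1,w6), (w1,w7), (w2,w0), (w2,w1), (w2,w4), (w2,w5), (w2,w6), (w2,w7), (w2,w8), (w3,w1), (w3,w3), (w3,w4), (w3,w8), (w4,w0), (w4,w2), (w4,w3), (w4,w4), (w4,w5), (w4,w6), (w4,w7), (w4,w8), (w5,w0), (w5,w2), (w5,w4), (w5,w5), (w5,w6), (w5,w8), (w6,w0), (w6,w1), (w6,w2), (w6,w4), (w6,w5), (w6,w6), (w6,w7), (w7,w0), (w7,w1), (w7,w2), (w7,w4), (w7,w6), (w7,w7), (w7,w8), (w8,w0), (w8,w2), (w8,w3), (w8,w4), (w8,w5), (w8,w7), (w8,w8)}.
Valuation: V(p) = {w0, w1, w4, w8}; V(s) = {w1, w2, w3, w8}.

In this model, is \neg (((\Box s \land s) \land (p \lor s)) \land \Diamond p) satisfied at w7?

Yes

At w7: ((\Box s \land s) \land (p \lor s)) \land \Diamond p is false, so \neg (((\Box s \land s) \land (p \lor s)) \land \Diamond p) is true.
  At w7: (\Box s \land s) \land (p \lor s) is false, \Diamond p is true, so ((\Box s \land s) \land (p \lor s)) \land \Diamond p is false.
    At w7: \Box s \land s is false, p \lor s is false, so (\Box s \land s) \land (p \lor s) is false.
      At w7: \Box s is false, s is false, so \Box s \land s is false.
    At w7: \Diamond p requires p at some successor in {w0, w1, w2, w4, w6, w7, w8}.
      p holds at w0, so \Diamond p is true at w7.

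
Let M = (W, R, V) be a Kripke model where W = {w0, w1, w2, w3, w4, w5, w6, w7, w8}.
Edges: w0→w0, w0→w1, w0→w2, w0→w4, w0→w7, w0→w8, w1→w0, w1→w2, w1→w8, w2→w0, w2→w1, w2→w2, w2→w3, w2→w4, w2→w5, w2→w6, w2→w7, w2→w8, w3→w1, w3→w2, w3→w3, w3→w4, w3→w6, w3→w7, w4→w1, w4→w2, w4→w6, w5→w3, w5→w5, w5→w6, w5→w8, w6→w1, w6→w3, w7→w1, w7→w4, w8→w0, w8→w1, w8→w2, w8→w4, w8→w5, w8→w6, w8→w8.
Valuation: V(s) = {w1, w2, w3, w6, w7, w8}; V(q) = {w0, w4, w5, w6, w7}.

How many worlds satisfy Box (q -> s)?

Let φ = Box (q -> s). Evaluate φ at each world:
  w0 (successors {w0, w1, w2, w4, w7, w8}): φ is false.
  w1 (successors {w0, w2, w8}): φ is false.
  w2 (successors {w0, w1, w2, w3, w4, w5, w6, w7, w8}): φ is false.
  w3 (successors {w1, w2, w3, w4, w6, w7}): φ is false.
  w4 (successors {w1, w2, w6}): φ is true.
  w5 (successors {w3, w5, w6, w8}): φ is false.
  w6 (successors {w1, w3}): φ is true.
  w7 (successors {w1, w4}): φ is false.
  w8 (successors {w0, w1, w2, w4, w5, w6, w8}): φ is false.
For instance, at w5:
  At w5: Box (q -> s) requires q -> s at every successor {w3, w5, w6, w8}.
    q -> s fails at w5, so Box (q -> s) is false at w5.
Satisfying worlds: {w4, w6}

2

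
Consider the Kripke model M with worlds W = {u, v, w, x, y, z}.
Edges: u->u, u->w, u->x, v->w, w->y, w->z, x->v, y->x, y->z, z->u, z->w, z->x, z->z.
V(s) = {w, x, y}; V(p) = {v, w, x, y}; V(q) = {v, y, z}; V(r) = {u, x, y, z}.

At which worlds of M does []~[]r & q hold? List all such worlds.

Let φ = []~[]r & q. Evaluate φ at each world:
  u (successors {u, w, x}): φ is false.
  v (successors {w}): φ is false.
  w (successors {y, z}): φ is false.
  x (successors {v}): φ is false.
  y (successors {x, z}): φ is true.
  z (successors {u, w, x, z}): φ is false.
For instance, at w:
  At w: []~[]r is false, q is false, so []~[]r & q is false.
    At w: []~[]r requires ~[]r at every successor {y, z}.
      ~[]r fails at y, so []~[]r is false at w.
Satisfying worlds: {y}

y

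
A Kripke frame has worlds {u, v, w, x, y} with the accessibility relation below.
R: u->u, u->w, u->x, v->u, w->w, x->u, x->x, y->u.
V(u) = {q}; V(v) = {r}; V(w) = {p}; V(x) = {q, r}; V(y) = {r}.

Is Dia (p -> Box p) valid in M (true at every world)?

Recall that Box ψ holds at a world iff ψ holds at every accessible world, and Dia ψ holds iff ψ holds at some accessible world.
Let φ = Dia (p -> Box p). Evaluate φ at each world:
  u (successors {u, w, x}): φ is true.
  v (successors {u}): φ is true.
  w (successors {w}): φ is true.
  x (successors {u, x}): φ is true.
  y (successors {u}): φ is true.
For instance, at v:
  At v: Dia (p -> Box p) requires p -> Box p at some successor in {u}.
    p -> Box p holds at u, so Dia (p -> Box p) is true at v.
      At u: p is false, Box p is false, so p -> Box p is true.

Yes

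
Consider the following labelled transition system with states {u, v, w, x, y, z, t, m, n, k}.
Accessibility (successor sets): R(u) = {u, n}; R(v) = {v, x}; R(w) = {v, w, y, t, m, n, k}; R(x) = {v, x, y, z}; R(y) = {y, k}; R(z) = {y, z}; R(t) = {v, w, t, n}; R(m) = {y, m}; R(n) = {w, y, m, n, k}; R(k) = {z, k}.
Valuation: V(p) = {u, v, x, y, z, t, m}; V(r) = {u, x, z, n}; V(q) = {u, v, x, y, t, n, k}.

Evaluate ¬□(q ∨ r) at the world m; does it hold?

At m: □(q ∨ r) is false, so ¬□(q ∨ r) is true.
  At m: □(q ∨ r) requires q ∨ r at every successor {y, m}.
    q ∨ r fails at m, so □(q ∨ r) is false at m.

Yes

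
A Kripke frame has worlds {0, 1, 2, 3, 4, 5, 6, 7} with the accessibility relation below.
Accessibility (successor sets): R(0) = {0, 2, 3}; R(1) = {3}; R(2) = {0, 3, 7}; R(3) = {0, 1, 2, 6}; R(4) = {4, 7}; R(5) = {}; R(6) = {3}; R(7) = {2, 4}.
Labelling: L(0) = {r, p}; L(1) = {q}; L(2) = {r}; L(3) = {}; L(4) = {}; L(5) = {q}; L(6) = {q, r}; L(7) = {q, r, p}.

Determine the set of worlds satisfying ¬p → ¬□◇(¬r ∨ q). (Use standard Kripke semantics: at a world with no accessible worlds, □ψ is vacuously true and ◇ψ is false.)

Recall that □ψ holds at a world iff ψ holds at every accessible world, and ◇ψ holds iff ψ holds at some accessible world.
Let φ = ¬p → ¬□◇(¬r ∨ q). Evaluate φ at each world:
  0 (successors {0, 2, 3}): φ is true.
  1 (successors {3}): φ is false.
  2 (successors {0, 3, 7}): φ is false.
  3 (successors {0, 1, 2, 6}): φ is false.
  4 (successors {4, 7}): φ is false.
  5 (successors ∅): φ is false.
  6 (successors {3}): φ is false.
  7 (successors {2, 4}): φ is true.
For instance, at 0:
  At 0: ¬p is false, ¬□◇(¬r ∨ q) is false, so ¬p → ¬□◇(¬r ∨ q) is true.
    At 0: □◇(¬r ∨ q) is true, so ¬□◇(¬r ∨ q) is false.
      At 0: □◇(¬r ∨ q) requires ◇(¬r ∨ q) at every successor {0, 2, 3}.
        At 0: ◇(¬r ∨ q) is true.
        At 2: ◇(¬r ∨ q) is true.
        At 3: ◇(¬r ∨ q) is true.
      So □◇(¬r ∨ q) is true at 0.
Satisfying worlds: {0, 7}

0, 7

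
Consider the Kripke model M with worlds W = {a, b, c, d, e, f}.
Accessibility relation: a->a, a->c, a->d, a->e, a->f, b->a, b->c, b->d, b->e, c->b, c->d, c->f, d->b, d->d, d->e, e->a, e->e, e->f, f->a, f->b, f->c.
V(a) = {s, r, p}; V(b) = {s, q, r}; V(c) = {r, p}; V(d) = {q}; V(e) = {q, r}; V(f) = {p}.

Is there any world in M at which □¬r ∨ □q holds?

Yes

Let φ = □¬r ∨ □q. Evaluate φ at each world:
  a (successors {a, c, d, e, f}): φ is false.
  b (successors {a, c, d, e}): φ is false.
  c (successors {b, d, f}): φ is false.
  d (successors {b, d, e}): φ is true.
  e (successors {a, e, f}): φ is false.
  f (successors {a, b, c}): φ is false.
Detail at d (witness):
  At d: □¬r is false, □q is true, so □¬r ∨ □q is true.
    At d: □¬r requires ¬r at every successor {b, d, e}.
      ¬r fails at b, so □¬r is false at d.
    At d: □q requires q at every successor {b, d, e}.
      At b: q is true.
      At d: q is true.
      At e: q is true.
    So □q is true at d.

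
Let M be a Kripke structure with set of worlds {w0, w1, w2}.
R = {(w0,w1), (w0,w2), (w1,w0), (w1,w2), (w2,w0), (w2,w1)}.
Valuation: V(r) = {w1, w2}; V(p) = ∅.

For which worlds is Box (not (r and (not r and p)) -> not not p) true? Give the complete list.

Let φ = Box (not (r and (not r and p)) -> not not p). Evaluate φ at each world:
  w0 (successors {w1, w2}): φ is false.
  w1 (successors {w0, w2}): φ is false.
  w2 (successors {w0, w1}): φ is false.
For instance, at w2:
  At w2: Box (not (r and (not r and p)) -> not not p) requires not (r and (not r and p)) -> not not p at every successor {w0, w1}.
    not (r and (not r and p)) -> not not p fails at w0, so Box (not (r and (not r and p)) -> not not p) is false at w2.
Satisfying worlds: none.

none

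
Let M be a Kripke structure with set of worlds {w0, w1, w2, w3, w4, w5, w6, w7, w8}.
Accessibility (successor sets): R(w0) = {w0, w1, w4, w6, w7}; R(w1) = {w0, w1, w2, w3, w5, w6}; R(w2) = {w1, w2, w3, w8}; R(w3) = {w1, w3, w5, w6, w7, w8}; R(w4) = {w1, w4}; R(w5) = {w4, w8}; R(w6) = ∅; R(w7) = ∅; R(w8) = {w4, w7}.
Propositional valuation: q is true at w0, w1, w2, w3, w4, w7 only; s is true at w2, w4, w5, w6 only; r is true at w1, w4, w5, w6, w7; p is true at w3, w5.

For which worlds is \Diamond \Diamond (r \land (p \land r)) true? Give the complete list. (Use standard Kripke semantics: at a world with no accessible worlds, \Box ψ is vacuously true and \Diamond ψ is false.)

Recall that \Diamond ψ holds at a world iff ψ holds at some accessible world.
Let φ = \Diamond \Diamond (r \land (p \land r)). Evaluate φ at each world:
  w0 (successors {w0, w1, w4, w6, w7}): φ is true.
  w1 (successors {w0, w1, w2, w3, w5, w6}): φ is true.
  w2 (successors {w1, w2, w3, w8}): φ is true.
  w3 (successors {w1, w3, w5, w6, w7, w8}): φ is true.
  w4 (successors {w1, w4}): φ is true.
  w5 (successors {w4, w8}): φ is false.
  w6 (successors ∅): φ is false.
  w7 (successors ∅): φ is false.
  w8 (successors {w4, w7}): φ is false.
For instance, at w1:
  At w1: \Diamond \Diamond (r \land (p \land r)) requires \Diamond (r \land (p \land r)) at some successor in {w0, w1, w2, w3, w5, w6}.
    \Diamond (r \land (p \land r)) holds at w1, so \Diamond \Diamond (r \land (p \land r)) is true at w1.
      At w1: \Diamond (r \land (p \land r)) requires r \land (p \land r) at some successor in {w0, w1, w2, w3, w5, w6}.
        r \land (p \land r) holds at w5, so \Diamond (r \land (p \land r)) is true at w1.
Satisfying worlds: {w0, w1, w2, w3, w4}

w0, w1, w2, w3, w4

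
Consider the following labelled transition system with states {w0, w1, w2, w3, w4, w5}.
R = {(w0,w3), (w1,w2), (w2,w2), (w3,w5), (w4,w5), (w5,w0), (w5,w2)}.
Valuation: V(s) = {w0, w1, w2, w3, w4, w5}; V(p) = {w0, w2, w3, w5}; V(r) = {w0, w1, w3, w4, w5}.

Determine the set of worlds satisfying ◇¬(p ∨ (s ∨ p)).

none

Let φ = ◇¬(p ∨ (s ∨ p)). Evaluate φ at each world:
  w0 (successors {w3}): φ is false.
  w1 (successors {w2}): φ is false.
  w2 (successors {w2}): φ is false.
  w3 (successors {w5}): φ is false.
  w4 (successors {w5}): φ is false.
  w5 (successors {w0, w2}): φ is false.
For instance, at w5:
  At w5: ◇¬(p ∨ (s ∨ p)) requires ¬(p ∨ (s ∨ p)) at some successor in {w0, w2}.
    At w0: ¬(p ∨ (s ∨ p)) is false.
    At w2: ¬(p ∨ (s ∨ p)) is false.
  So ◇¬(p ∨ (s ∨ p)) is false at w5.
Satisfying worlds: none.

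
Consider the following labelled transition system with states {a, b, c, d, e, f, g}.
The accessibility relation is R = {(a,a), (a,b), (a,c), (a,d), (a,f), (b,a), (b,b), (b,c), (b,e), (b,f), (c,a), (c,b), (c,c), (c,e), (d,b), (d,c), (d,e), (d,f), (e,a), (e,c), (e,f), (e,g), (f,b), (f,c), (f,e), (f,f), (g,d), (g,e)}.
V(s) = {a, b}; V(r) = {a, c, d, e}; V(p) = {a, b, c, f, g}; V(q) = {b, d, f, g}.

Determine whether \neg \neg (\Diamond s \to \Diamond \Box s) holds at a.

At a: \neg (\Diamond s \to \Diamond \Box s) is true, so \neg \neg (\Diamond s \to \Diamond \Box s) is false.
  At a: \Diamond s \to \Diamond \Box s is false, so \neg (\Diamond s \to \Diamond \Box s) is true.
    At a: \Diamond s is true, \Diamond \Box s is false, so \Diamond s \to \Diamond \Box s is false.
      At a: \Diamond s requires s at some successor in {a, b, c, d, f}.
        s holds at a, so \Diamond s is true at a.
      At a: \Diamond \Box s requires \Box s at some successor in {a, b, c, d, f}.
        At a: \Box s is false.
        At b: \Box s is false.
        At c: \Box s is false.
        At d: \Box s is false.
        At f: \Box s is false.
      So \Diamond \Box s is false at a.

No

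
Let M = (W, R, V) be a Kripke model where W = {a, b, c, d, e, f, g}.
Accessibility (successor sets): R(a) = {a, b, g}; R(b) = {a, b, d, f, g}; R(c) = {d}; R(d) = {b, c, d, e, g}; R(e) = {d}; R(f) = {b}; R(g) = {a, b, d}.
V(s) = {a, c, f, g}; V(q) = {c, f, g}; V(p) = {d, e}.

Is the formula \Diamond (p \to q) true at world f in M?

Recall that \Diamond ψ holds at a world iff ψ holds at some accessible world.
At f: \Diamond (p \to q) requires p \to q at some successor in {b}.
  p \to q holds at b, so \Diamond (p \to q) is true at f.

Yes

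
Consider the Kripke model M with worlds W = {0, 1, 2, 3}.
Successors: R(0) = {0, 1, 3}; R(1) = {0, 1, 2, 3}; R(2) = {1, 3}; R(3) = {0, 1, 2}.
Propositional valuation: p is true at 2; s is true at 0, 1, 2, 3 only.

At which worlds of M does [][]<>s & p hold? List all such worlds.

Let φ = [][]<>s & p. Evaluate φ at each world:
  0 (successors {0, 1, 3}): φ is false.
  1 (successors {0, 1, 2, 3}): φ is false.
  2 (successors {1, 3}): φ is true.
  3 (successors {0, 1, 2}): φ is false.
For instance, at 0:
  At 0: [][]<>s is true, p is false, so [][]<>s & p is false.
    At 0: [][]<>s requires []<>s at every successor {0, 1, 3}.
      At 0: []<>s is true.
      At 1: []<>s is true.
      At 3: []<>s is true.
    So [][]<>s is true at 0.
Satisfying worlds: {2}

2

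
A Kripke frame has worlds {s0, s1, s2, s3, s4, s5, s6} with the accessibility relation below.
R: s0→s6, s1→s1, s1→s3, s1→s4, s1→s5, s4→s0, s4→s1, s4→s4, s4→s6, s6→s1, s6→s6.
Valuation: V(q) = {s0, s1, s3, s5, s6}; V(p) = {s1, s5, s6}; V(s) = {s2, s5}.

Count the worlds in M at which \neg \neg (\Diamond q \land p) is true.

2

Recall that \Diamond ψ holds at a world iff ψ holds at some accessible world.
Let φ = \neg \neg (\Diamond q \land p). Evaluate φ at each world:
  s0 (successors {s6}): φ is false.
  s1 (successors {s1, s3, s4, s5}): φ is true.
  s2 (successors ∅): φ is false.
  s3 (successors ∅): φ is false.
  s4 (successors {s0, s1, s4, s6}): φ is false.
  s5 (successors ∅): φ is false.
  s6 (successors {s1, s6}): φ is true.
For instance, at s4:
  At s4: \neg (\Diamond q \land p) is true, so \neg \neg (\Diamond q \land p) is false.
    At s4: \Diamond q \land p is false, so \neg (\Diamond q \land p) is true.
      At s4: \Diamond q is true, p is false, so \Diamond q \land p is false.
Satisfying worlds: {s1, s6}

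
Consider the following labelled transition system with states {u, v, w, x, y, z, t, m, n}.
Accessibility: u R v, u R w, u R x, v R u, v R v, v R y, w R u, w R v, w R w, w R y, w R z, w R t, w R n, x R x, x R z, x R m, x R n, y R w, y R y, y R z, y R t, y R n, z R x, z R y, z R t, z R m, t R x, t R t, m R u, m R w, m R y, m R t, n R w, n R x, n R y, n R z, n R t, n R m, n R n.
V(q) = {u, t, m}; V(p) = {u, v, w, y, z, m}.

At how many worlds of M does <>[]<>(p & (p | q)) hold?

8

Let φ = <>[]<>(p & (p | q)). Evaluate φ at each world:
  u (successors {v, w, x}): φ is true.
  v (successors {u, v, y}): φ is true.
  w (successors {u, v, w, y, z, t, n}): φ is true.
  x (successors {x, z, m, n}): φ is true.
  y (successors {w, y, z, t, n}): φ is false.
  z (successors {x, y, t, m}): φ is true.
  t (successors {x, t}): φ is true.
  m (successors {u, w, y, t}): φ is true.
  n (successors {w, x, y, z, t, m, n}): φ is true.
For instance, at x:
  At x: <>[]<>(p & (p | q)) requires []<>(p & (p | q)) at some successor in {x, z, m, n}.
    []<>(p & (p | q)) holds at x, so <>[]<>(p & (p | q)) is true at x.
      At x: []<>(p & (p | q)) requires <>(p & (p | q)) at every successor {x, z, m, n}.
        At x: <>(p & (p | q)) is true.
        At z: <>(p & (p | q)) is true.
        At m: <>(p & (p | q)) is true.
        At n: <>(p & (p | q)) is true.
      So []<>(p & (p | q)) is true at x.
Satisfying worlds: {u, v, w, x, z, t, m, n}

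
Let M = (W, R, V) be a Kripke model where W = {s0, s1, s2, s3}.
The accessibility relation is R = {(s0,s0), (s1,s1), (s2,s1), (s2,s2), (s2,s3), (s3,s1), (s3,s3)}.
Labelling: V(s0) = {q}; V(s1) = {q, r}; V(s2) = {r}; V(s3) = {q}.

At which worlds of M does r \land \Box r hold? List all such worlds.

Let φ = r \land \Box r. Evaluate φ at each world:
  s0 (successors {s0}): φ is false.
  s1 (successors {s1}): φ is true.
  s2 (successors {s1, s2, s3}): φ is false.
  s3 (successors {s1, s3}): φ is false.
For instance, at s2:
  At s2: r is true, \Box r is false, so r \land \Box r is false.
    At s2: \Box r requires r at every successor {s1, s2, s3}.
      r fails at s3, so \Box r is false at s2.
Satisfying worlds: {s1}

s1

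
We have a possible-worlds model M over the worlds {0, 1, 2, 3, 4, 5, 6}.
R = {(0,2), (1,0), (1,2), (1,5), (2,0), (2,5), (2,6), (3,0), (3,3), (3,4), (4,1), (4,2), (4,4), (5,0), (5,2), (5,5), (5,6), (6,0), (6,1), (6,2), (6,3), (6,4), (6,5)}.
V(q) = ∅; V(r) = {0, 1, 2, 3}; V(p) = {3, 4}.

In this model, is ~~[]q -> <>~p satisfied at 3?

Recall that []ψ holds at a world iff ψ holds at every accessible world, and <>ψ holds iff ψ holds at some accessible world.
At 3: ~~[]q is false, <>~p is true, so ~~[]q -> <>~p is true.
  At 3: ~[]q is true, so ~~[]q is false.
    At 3: []q is false, so ~[]q is true.
      At 3: []q requires q at every successor {0, 3, 4}.
        q fails at 0, so []q is false at 3.
  At 3: <>~p requires ~p at some successor in {0, 3, 4}.
    ~p holds at 0, so <>~p is true at 3.

Yes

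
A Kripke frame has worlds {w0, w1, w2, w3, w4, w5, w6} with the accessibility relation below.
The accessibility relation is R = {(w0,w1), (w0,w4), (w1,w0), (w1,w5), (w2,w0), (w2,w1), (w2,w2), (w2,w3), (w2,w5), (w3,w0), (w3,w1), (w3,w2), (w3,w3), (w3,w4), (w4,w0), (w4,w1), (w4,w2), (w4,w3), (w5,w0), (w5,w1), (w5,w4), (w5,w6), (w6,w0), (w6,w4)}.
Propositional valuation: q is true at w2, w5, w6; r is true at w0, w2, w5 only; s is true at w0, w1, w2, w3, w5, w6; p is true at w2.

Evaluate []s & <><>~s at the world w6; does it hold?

At w6: []s is false, <><>~s is true, so []s & <><>~s is false.
  At w6: []s requires s at every successor {w0, w4}.
    s fails at w4, so []s is false at w6.
  At w6: <><>~s requires <>~s at some successor in {w0, w4}.
    <>~s holds at w0, so <><>~s is true at w6.
      At w0: <>~s requires ~s at some successor in {w1, w4}.
        ~s holds at w4, so <>~s is true at w0.

No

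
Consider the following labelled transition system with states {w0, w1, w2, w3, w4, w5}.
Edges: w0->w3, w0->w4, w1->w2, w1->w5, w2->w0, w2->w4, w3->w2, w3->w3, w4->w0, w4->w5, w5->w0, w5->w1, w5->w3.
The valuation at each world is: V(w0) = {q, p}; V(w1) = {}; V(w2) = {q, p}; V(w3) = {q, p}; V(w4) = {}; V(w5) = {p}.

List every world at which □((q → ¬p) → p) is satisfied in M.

w1, w3, w4

Let φ = □((q → ¬p) → p). Evaluate φ at each world:
  w0 (successors {w3, w4}): φ is false.
  w1 (successors {w2, w5}): φ is true.
  w2 (successors {w0, w4}): φ is false.
  w3 (successors {w2, w3}): φ is true.
  w4 (successors {w0, w5}): φ is true.
  w5 (successors {w0, w1, w3}): φ is false.
For instance, at w5:
  At w5: □((q → ¬p) → p) requires (q → ¬p) → p at every successor {w0, w1, w3}.
    (q → ¬p) → p fails at w1, so □((q → ¬p) → p) is false at w5.
Satisfying worlds: {w1, w3, w4}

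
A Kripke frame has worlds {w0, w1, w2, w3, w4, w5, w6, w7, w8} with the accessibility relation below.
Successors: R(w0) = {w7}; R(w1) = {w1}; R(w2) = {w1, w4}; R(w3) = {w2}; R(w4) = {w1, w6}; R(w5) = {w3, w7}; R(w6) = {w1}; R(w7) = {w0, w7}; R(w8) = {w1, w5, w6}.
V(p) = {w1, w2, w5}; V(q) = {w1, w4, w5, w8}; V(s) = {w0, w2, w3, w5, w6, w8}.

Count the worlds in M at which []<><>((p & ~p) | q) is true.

Let φ = []<><>((p & ~p) | q). Evaluate φ at each world:
  w0 (successors {w7}): φ is false.
  w1 (successors {w1}): φ is true.
  w2 (successors {w1, w4}): φ is true.
  w3 (successors {w2}): φ is true.
  w4 (successors {w1, w6}): φ is true.
  w5 (successors {w3, w7}): φ is false.
  w6 (successors {w1}): φ is true.
  w7 (successors {w0, w7}): φ is false.
  w8 (successors {w1, w5, w6}): φ is false.
For instance, at w6:
  At w6: []<><>((p & ~p) | q) requires <><>((p & ~p) | q) at every successor {w1}.
      At w1: <><>((p & ~p) | q) requires <>((p & ~p) | q) at some successor in {w1}.
        <>((p & ~p) | q) holds at w1, so <><>((p & ~p) | q) is true at w1.
  So []<><>((p & ~p) | q) is true at w6.
Satisfying worlds: {w1, w2, w3, w4, w6}

5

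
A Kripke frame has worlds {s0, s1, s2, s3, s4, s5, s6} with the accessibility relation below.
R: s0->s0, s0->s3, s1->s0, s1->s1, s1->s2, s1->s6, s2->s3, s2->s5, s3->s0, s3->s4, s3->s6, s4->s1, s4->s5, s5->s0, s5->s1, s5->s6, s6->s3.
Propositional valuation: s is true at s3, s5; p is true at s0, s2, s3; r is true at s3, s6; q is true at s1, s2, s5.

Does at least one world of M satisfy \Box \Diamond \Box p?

Yes

Let φ = \Box \Diamond \Box p. Evaluate φ at each world:
  s0 (successors {s0, s3}): φ is true.
  s1 (successors {s0, s1, s2, s6}): φ is false.
  s2 (successors {s3, s5}): φ is true.
  s3 (successors {s0, s4, s6}): φ is false.
  s4 (successors {s1, s5}): φ is true.
  s5 (successors {s0, s1, s6}): φ is false.
  s6 (successors {s3}): φ is true.
Detail at s0 (witness):
  At s0: \Box \Diamond \Box p requires \Diamond \Box p at every successor {s0, s3}.
      At s0: \Diamond \Box p requires \Box p at some successor in {s0, s3}.
        \Box p holds at s0, so \Diamond \Box p is true at s0.
      At s3: \Diamond \Box p requires \Box p at some successor in {s0, s4, s6}.
        \Box p holds at s0, so \Diamond \Box p is true at s3.
  So \Box \Diamond \Box p is true at s0.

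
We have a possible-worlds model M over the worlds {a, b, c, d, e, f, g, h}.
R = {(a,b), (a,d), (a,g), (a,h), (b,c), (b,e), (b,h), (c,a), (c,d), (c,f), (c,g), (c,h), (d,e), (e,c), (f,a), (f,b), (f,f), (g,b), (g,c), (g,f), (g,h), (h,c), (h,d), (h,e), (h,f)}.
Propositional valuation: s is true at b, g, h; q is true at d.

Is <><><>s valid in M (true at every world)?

Yes

Let φ = <><><>s. Evaluate φ at each world:
  a (successors {b, d, g, h}): φ is true.
  b (successors {c, e, h}): φ is true.
  c (successors {a, d, f, g, h}): φ is true.
  d (successors {e}): φ is true.
  e (successors {c}): φ is true.
  f (successors {a, b, f}): φ is true.
  g (successors {b, c, f, h}): φ is true.
  h (successors {c, d, e, f}): φ is true.
For instance, at e:
  At e: <><><>s requires <><>s at some successor in {c}.
    <><>s holds at c, so <><><>s is true at e.
      At c: <><>s requires <>s at some successor in {a, d, f, g, h}.
        <>s holds at a, so <><>s is true at c.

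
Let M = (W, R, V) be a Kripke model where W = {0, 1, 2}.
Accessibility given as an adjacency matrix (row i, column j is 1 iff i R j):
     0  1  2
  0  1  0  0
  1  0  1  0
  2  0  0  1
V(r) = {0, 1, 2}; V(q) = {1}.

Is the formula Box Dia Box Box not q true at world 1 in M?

At 1: Box Dia Box Box not q requires Dia Box Box not q at every successor {1}.
  Dia Box Box not q fails at 1, so Box Dia Box Box not q is false at 1.
    At 1: Dia Box Box not q requires Box Box not q at some successor in {1}.
      At 1: Box Box not q is false.
    So Dia Box Box not q is false at 1.

No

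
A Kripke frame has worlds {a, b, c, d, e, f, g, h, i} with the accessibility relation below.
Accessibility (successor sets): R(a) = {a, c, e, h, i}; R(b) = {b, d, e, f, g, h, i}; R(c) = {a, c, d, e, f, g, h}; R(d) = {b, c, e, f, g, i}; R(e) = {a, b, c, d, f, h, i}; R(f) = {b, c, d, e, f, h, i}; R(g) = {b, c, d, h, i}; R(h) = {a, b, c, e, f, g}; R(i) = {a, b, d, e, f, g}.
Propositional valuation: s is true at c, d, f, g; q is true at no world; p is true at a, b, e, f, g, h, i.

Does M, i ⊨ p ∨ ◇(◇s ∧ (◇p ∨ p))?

At i: p is true, ◇(◇s ∧ (◇p ∨ p)) is true, so p ∨ ◇(◇s ∧ (◇p ∨ p)) is true.
  At i: ◇(◇s ∧ (◇p ∨ p)) requires ◇s ∧ (◇p ∨ p) at some successor in {a, b, d, e, f, g}.
    ◇s ∧ (◇p ∨ p) holds at a, so ◇(◇s ∧ (◇p ∨ p)) is true at i.
      At a: ◇s is true, ◇p ∨ p is true, so ◇s ∧ (◇p ∨ p) is true.

Yes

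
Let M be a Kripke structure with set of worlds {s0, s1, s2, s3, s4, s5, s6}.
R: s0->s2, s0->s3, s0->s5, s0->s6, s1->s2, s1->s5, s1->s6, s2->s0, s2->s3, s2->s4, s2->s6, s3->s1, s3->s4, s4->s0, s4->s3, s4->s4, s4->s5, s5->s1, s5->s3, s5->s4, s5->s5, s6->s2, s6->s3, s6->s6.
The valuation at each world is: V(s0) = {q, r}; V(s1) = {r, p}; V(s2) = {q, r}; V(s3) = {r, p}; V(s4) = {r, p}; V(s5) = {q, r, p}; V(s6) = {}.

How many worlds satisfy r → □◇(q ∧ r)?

3

Let φ = r → □◇(q ∧ r). Evaluate φ at each world:
  s0 (successors {s2, s3, s5, s6}): φ is false.
  s1 (successors {s2, s5, s6}): φ is true.
  s2 (successors {s0, s3, s4, s6}): φ is false.
  s3 (successors {s1, s4}): φ is true.
  s4 (successors {s0, s3, s4, s5}): φ is false.
  s5 (successors {s1, s3, s4, s5}): φ is false.
  s6 (successors {s2, s3, s6}): φ is true.
For instance, at s5:
  At s5: r is true, □◇(q ∧ r) is false, so r → □◇(q ∧ r) is false.
    At s5: □◇(q ∧ r) requires ◇(q ∧ r) at every successor {s1, s3, s4, s5}.
      ◇(q ∧ r) fails at s3, so □◇(q ∧ r) is false at s5.
Satisfying worlds: {s1, s3, s6}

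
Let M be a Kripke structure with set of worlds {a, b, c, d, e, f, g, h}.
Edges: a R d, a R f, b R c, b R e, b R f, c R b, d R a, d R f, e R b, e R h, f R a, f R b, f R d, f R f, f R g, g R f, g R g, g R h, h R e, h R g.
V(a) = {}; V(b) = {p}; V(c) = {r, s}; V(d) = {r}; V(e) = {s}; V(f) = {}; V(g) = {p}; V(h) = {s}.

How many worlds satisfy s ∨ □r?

3

Recall that □ψ holds at a world iff ψ holds at every accessible world, and ◇ψ holds iff ψ holds at some accessible world.
Let φ = s ∨ □r. Evaluate φ at each world:
  a (successors {d, f}): φ is false.
  b (successors {c, e, f}): φ is false.
  c (successors {b}): φ is true.
  d (successors {a, f}): φ is false.
  e (successors {b, h}): φ is true.
  f (successors {a, b, d, f, g}): φ is false.
  g (successors {f, g, h}): φ is false.
  h (successors {e, g}): φ is true.
For instance, at d:
  At d: s is false, □r is false, so s ∨ □r is false.
    At d: □r requires r at every successor {a, f}.
      r fails at a, so □r is false at d.
Satisfying worlds: {c, e, h}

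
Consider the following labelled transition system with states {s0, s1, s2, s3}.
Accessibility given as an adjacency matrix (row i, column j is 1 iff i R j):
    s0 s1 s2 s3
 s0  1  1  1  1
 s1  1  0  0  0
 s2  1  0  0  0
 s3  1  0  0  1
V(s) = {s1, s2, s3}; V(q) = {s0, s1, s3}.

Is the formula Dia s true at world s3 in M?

Recall that Dia ψ holds at a world iff ψ holds at some accessible world.
At s3: Dia s requires s at some successor in {s0, s3}.
  s holds at s3, so Dia s is true at s3.

Yes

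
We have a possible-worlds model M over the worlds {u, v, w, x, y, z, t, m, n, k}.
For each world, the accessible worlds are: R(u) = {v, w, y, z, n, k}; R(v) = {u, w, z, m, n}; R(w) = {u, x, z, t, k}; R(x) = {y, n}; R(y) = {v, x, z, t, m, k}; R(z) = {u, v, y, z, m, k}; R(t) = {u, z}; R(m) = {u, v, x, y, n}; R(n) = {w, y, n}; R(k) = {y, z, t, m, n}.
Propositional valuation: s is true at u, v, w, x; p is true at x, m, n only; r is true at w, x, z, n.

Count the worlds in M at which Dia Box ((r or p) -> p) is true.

Let φ = Dia Box ((r or p) -> p). Evaluate φ at each world:
  u (successors {v, w, y, z, n, k}): φ is false.
  v (successors {u, w, z, m, n}): φ is true.
  w (successors {u, x, z, t, k}): φ is true.
  x (successors {y, n}): φ is false.
  y (successors {v, x, z, t, m, k}): φ is true.
  z (successors {u, v, y, z, m, k}): φ is true.
  t (successors {u, z}): φ is false.
  m (successors {u, v, x, y, n}): φ is true.
  n (successors {w, y, n}): φ is false.
  k (successors {y, z, t, m, n}): φ is true.
For instance, at v:
  At v: Dia Box ((r or p) -> p) requires Box ((r or p) -> p) at some successor in {u, w, z, m, n}.
    Box ((r or p) -> p) holds at m, so Dia Box ((r or p) -> p) is true at v.
      At m: Box ((r or p) -> p) requires (r or p) -> p at every successor {u, v, x, y, n}.
        At u: (r or p) -> p is true.
        At v: (r or p) -> p is true.
        At x: (r or p) -> p is true.
        At y: (r or p) -> p is true.
        At n: (r or p) -> p is true.
      So Box ((r or p) -> p) is true at m.
Satisfying worlds: {v, w, y, z, m, k}

6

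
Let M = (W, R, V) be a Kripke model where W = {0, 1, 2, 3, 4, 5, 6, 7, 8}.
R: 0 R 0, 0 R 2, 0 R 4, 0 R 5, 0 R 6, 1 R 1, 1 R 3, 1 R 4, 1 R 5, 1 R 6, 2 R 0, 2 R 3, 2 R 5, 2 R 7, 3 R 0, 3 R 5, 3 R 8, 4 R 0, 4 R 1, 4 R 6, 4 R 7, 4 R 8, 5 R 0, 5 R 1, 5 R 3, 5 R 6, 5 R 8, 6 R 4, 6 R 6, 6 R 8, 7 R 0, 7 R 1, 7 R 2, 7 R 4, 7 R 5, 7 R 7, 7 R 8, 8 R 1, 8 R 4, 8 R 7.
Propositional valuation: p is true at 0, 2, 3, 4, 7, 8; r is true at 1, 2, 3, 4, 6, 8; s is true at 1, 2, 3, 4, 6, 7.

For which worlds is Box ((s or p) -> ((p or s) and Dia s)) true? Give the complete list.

0, 3, 4, 6, 7, 8

Let φ = Box ((s or p) -> ((p or s) and Dia s)). Evaluate φ at each world:
  0 (successors {0, 2, 4, 5, 6}): φ is true.
  1 (successors {1, 3, 4, 5, 6}): φ is false.
  2 (successors {0, 3, 5, 7}): φ is false.
  3 (successors {0, 5, 8}): φ is true.
  4 (successors {0, 1, 6, 7, 8}): φ is true.
  5 (successors {0, 1, 3, 6, 8}): φ is false.
  6 (successors {4, 6, 8}): φ is true.
  7 (successors {0, 1, 2, 4, 5, 7, 8}): φ is true.
  8 (successors {1, 4, 7}): φ is true.
For instance, at 0:
  At 0: Box ((s or p) -> ((p or s) and Dia s)) requires (s or p) -> ((p or s) and Dia s) at every successor {0, 2, 4, 5, 6}.
    At 0: (s or p) -> ((p or s) and Dia s) is true.
    At 2: (s or p) -> ((p or s) and Dia s) is true.
    At 4: (s or p) -> ((p or s) and Dia s) is true.
    At 5: (s or p) -> ((p or s) and Dia s) is true.
    At 6: (s or p) -> ((p or s) and Dia s) is true.
  So Box ((s or p) -> ((p or s) and Dia s)) is true at 0.
Satisfying worlds: {0, 3, 4, 6, 7, 8}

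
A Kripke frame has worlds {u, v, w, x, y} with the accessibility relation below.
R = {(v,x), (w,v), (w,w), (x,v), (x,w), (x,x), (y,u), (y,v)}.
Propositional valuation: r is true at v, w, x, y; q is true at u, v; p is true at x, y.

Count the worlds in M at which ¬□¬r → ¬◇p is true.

3

Recall that □ψ holds at a world iff ψ holds at every accessible world, and ◇ψ holds iff ψ holds at some accessible world.
Let φ = ¬□¬r → ¬◇p. Evaluate φ at each world:
  u (successors ∅): φ is true.
  v (successors {x}): φ is false.
  w (successors {v, w}): φ is true.
  x (successors {v, w, x}): φ is false.
  y (successors {u, v}): φ is true.
For instance, at x:
  At x: ¬□¬r is true, ¬◇p is false, so ¬□¬r → ¬◇p is false.
    At x: □¬r is false, so ¬□¬r is true.
      At x: □¬r requires ¬r at every successor {v, w, x}.
        ¬r fails at v, so □¬r is false at x.
    At x: ◇p is true, so ¬◇p is false.
      At x: ◇p requires p at some successor in {v, w, x}.
        p holds at x, so ◇p is true at x.
Satisfying worlds: {u, w, y}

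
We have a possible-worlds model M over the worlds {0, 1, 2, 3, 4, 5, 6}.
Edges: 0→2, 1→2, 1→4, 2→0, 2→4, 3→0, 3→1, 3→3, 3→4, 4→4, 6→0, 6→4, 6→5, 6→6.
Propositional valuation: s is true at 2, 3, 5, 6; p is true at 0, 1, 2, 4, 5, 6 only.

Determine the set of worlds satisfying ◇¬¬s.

0, 1, 3, 6

Let φ = ◇¬¬s. Evaluate φ at each world:
  0 (successors {2}): φ is true.
  1 (successors {2, 4}): φ is true.
  2 (successors {0, 4}): φ is false.
  3 (successors {0, 1, 3, 4}): φ is true.
  4 (successors {4}): φ is false.
  5 (successors ∅): φ is false.
  6 (successors {0, 4, 5, 6}): φ is true.
For instance, at 3:
  At 3: ◇¬¬s requires ¬¬s at some successor in {0, 1, 3, 4}.
    ¬¬s holds at 3, so ◇¬¬s is true at 3.
Satisfying worlds: {0, 1, 3, 6}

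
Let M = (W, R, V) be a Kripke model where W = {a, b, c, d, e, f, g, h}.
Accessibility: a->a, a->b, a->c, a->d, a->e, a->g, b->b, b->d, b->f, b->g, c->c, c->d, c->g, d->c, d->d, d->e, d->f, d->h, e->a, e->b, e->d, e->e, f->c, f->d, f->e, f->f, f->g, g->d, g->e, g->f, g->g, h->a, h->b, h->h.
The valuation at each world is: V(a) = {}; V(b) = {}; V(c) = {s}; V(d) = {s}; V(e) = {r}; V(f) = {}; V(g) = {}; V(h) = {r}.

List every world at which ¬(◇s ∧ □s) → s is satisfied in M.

c, d

Recall that □ψ holds at a world iff ψ holds at every accessible world, and ◇ψ holds iff ψ holds at some accessible world.
Let φ = ¬(◇s ∧ □s) → s. Evaluate φ at each world:
  a (successors {a, b, c, d, e, g}): φ is false.
  b (successors {b, d, f, g}): φ is false.
  c (successors {c, d, g}): φ is true.
  d (successors {c, d, e, f, h}): φ is true.
  e (successors {a, b, d, e}): φ is false.
  f (successors {c, d, e, f, g}): φ is false.
  g (successors {d, e, f, g}): φ is false.
  h (successors {a, b, h}): φ is false.
For instance, at h:
  At h: ¬(◇s ∧ □s) is true, s is false, so ¬(◇s ∧ □s) → s is false.
    At h: ◇s ∧ □s is false, so ¬(◇s ∧ □s) is true.
      At h: ◇s is false, □s is false, so ◇s ∧ □s is false.
Satisfying worlds: {c, d}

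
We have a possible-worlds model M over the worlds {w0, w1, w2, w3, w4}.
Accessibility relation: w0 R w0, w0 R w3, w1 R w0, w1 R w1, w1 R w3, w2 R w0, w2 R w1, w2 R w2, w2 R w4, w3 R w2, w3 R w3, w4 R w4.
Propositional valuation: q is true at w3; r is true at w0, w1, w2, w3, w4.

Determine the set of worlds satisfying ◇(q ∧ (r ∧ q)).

Recall that ◇ψ holds at a world iff ψ holds at some accessible world.
Let φ = ◇(q ∧ (r ∧ q)). Evaluate φ at each world:
  w0 (successors {w0, w3}): φ is true.
  w1 (successors {w0, w1, w3}): φ is true.
  w2 (successors {w0, w1, w2, w4}): φ is false.
  w3 (successors {w2, w3}): φ is true.
  w4 (successors {w4}): φ is false.
For instance, at w2:
  At w2: ◇(q ∧ (r ∧ q)) requires q ∧ (r ∧ q) at some successor in {w0, w1, w2, w4}.
    At w0: q ∧ (r ∧ q) is false.
    At w1: q ∧ (r ∧ q) is false.
    At w2: q ∧ (r ∧ q) is false.
    At w4: q ∧ (r ∧ q) is false.
  So ◇(q ∧ (r ∧ q)) is false at w2.
Satisfying worlds: {w0, w1, w3}

w0, w1, w3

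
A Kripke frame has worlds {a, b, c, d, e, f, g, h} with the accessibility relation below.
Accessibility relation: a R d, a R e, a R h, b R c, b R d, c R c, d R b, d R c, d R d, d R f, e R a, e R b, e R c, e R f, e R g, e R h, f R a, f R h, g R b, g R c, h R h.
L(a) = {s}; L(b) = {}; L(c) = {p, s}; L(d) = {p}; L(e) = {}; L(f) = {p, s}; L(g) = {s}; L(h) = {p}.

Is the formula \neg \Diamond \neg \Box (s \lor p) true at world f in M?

At f: \Diamond \neg \Box (s \lor p) is true, so \neg \Diamond \neg \Box (s \lor p) is false.
  At f: \Diamond \neg \Box (s \lor p) requires \neg \Box (s \lor p) at some successor in {a, h}.
    \neg \Box (s \lor p) holds at a, so \Diamond \neg \Box (s \lor p) is true at f.
      At a: \Box (s \lor p) is false, so \neg \Box (s \lor p) is true.

No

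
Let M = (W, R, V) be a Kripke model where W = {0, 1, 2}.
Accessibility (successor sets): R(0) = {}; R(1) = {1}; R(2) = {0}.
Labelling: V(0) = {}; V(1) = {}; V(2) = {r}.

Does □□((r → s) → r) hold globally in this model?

No

Recall that □ψ holds at a world iff ψ holds at every accessible world, and ◇ψ holds iff ψ holds at some accessible world.
Let φ = □□((r → s) → r). Evaluate φ at each world:
  0 (successors ∅): φ is true.
  1 (successors {1}): φ is false.
  2 (successors {0}): φ is true.
Detail at 1 (counterexample):
  At 1: □□((r → s) → r) requires □((r → s) → r) at every successor {1}.
    □((r → s) → r) fails at 1, so □□((r → s) → r) is false at 1.
      At 1: □((r → s) → r) requires (r → s) → r at every successor {1}.
        (r → s) → r fails at 1, so □((r → s) → r) is false at 1.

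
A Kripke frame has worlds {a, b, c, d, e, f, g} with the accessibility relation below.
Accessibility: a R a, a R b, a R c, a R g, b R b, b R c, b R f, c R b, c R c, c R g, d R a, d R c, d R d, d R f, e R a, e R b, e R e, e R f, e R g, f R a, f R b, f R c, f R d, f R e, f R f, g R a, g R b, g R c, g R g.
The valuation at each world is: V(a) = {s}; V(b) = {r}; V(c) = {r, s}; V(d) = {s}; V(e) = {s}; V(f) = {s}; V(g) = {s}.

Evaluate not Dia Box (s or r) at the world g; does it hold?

No

Recall that Box ψ holds at a world iff ψ holds at every accessible world, and Dia ψ holds iff ψ holds at some accessible world.
At g: Dia Box (s or r) is true, so not Dia Box (s or r) is false.
  At g: Dia Box (s or r) requires Box (s or r) at some successor in {a, b, c, g}.
    Box (s or r) holds at a, so Dia Box (s or r) is true at g.
      At a: Box (s or r) requires s or r at every successor {a, b, c, g}.
        At a: s or r is true.
        At b: s or r is true.
        At c: s or r is true.
        At g: s or r is true.
      So Box (s or r) is true at a.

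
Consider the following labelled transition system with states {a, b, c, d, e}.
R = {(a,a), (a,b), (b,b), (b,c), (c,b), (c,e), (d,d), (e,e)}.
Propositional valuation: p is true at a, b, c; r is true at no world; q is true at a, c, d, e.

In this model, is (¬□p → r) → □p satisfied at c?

Yes

At c: ¬□p → r is false, □p is false, so (¬□p → r) → □p is true.
  At c: ¬□p is true, r is false, so ¬□p → r is false.
    At c: □p is false, so ¬□p is true.
      At c: □p requires p at every successor {b, e}.
        p fails at e, so □p is false at c.
  At c: □p requires p at every successor {b, e}.
    p fails at e, so □p is false at c.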